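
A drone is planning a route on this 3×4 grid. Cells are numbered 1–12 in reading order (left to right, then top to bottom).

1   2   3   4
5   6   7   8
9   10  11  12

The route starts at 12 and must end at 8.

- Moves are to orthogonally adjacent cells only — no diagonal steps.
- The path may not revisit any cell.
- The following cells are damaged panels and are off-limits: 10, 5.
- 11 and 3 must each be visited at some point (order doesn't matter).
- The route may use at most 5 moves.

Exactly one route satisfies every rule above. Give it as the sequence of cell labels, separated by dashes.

The 5-move cap with required stops at 11, 3 leaves no slack for detours.
Route from 12: left 1 to 11, up 2 to 3, right 1 to 4, down 1 to 8 — 5 moves in all.
Check: all required cells visited; 5 ≤ 5 moves.

12 - 11 - 7 - 3 - 4 - 8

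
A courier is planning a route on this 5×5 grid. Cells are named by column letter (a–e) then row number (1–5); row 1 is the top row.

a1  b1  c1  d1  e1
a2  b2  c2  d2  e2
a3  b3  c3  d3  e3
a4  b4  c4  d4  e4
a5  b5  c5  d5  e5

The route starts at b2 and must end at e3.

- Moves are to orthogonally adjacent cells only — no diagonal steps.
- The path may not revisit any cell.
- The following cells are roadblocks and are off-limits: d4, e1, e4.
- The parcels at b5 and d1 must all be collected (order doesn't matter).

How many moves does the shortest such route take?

12

Any route passes through b5 and d1 in some order between b2 and e3. Summing Manhattan distances along each leg and taking the cheapest ordering (b2 → b5 → d1 → e3) gives a lower bound of 3 + 6 + 3 = 12 moves.
A route of 12 moves achieves this: b2 → b3 → b4 → b5 → c5 → c4 → c3 → c2 → c1 → d1 → d2 → d3 → e3.
Since 12 matches the lower bound, it is optimal.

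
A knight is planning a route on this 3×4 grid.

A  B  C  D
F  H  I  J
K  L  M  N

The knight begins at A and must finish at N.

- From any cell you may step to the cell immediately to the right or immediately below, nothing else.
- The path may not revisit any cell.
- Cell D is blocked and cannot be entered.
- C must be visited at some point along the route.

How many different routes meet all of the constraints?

2

A right/down-only route from A to N makes exactly 2 down-moves and 3 right-moves in some order.
With no other constraints that would be C(5,2) = 10 routes.
Split at C and multiply the segment counts (each segment already excludes blocked cells): A→C: 1; C→N: 2; product = 2.
That gives 2 routes.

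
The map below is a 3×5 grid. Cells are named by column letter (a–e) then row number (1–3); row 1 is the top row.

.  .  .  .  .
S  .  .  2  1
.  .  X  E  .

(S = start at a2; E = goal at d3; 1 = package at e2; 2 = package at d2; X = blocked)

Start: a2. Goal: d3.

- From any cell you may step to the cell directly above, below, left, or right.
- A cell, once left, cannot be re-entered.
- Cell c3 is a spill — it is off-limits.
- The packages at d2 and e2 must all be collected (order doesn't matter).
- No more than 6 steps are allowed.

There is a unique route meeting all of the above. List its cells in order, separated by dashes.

a2 - b2 - c2 - d2 - e2 - e3 - d3

The budget equals the shortest possible length, so every move has to be on a shortest route through the required cells.
Route from a2: 4× right (reaching e2), down to e3, left to d3 — 6 moves in all.
Check: all required cells visited; 6 ≤ 6 moves.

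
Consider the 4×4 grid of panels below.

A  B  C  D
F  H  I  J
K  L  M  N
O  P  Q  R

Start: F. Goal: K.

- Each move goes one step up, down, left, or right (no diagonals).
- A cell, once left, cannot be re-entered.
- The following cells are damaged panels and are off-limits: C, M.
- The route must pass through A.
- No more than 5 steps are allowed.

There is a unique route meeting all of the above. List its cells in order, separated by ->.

The 5-move cap with required stops at A leaves no slack for detours.
Route from F: up to A, right to B, 2× down (reaching L), left to K — 5 moves in all.
Check: all required cells visited; 5 ≤ 5 moves.

F -> A -> B -> H -> L -> K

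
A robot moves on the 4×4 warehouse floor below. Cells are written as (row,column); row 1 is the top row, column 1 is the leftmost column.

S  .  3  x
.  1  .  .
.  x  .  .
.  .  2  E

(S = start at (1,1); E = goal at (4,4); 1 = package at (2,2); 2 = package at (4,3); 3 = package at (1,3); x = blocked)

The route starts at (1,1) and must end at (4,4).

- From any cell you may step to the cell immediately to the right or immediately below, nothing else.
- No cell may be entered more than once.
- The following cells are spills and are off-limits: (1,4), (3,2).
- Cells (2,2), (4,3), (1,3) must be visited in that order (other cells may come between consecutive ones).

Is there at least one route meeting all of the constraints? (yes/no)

no

(1,3) lies above (4,3), so going from (4,3) to (1,3) would need an upward move — but moves only go right/down, so (4,3) cannot be visited before (1,3).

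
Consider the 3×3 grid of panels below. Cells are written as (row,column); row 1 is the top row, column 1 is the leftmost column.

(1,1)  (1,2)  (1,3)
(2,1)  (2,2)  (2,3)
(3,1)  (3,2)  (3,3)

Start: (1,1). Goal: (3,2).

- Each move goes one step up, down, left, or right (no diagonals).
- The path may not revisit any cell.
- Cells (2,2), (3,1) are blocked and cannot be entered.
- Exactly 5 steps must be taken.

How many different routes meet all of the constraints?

1

Need simple routes of exactly 5 moves from (1,1) to (3,2) (Manhattan distance 3, so 1 moves are spent on a detour and 1 undoing it).
Enumerating: (1,1) (1,2) (1,3) (2,3) (3,3) (3,2).
That gives 1 route.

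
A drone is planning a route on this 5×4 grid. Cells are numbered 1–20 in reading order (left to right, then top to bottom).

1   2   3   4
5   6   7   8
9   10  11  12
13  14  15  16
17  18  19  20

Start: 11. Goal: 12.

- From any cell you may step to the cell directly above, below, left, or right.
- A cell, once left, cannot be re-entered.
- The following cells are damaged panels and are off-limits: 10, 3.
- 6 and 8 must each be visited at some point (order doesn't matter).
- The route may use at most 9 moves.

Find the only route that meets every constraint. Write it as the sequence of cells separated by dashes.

11 - 15 - 14 - 13 - 9 - 5 - 6 - 7 - 8 - 12

The budget equals the shortest possible length, so every move has to be on a shortest route through the required cells.
Route from 11: down to 15, 2× left (reaching 13), 2× up (reaching 5), 3× right (reaching 8), down to 12 — 9 moves in all.
Check: all required cells visited; 9 ≤ 9 moves.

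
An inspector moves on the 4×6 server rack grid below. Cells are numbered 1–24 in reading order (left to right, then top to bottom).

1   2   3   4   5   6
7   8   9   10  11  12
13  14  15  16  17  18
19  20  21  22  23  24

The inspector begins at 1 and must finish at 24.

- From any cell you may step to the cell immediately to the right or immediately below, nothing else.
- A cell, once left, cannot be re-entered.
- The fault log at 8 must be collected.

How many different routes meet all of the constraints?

30

A right/down-only route from 1 to 24 makes exactly 3 down-moves and 5 right-moves in some order.
With no other constraints that would be C(8,3) = 56 routes.
Split at 8 and multiply the segment counts: 1→8: 2; 8→24: 15; product = 30.
That gives 30 routes.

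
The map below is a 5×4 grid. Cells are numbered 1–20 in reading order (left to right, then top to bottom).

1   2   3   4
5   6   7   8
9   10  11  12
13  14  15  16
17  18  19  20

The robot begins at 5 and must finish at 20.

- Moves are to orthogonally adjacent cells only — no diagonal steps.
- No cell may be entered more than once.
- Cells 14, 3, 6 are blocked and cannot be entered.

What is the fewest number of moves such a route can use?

6

The Manhattan distance from 5 to 20 is |2−5| + |1−4| = 6, so at least 6 moves are needed.
A route of 6 moves achieves this: 5 → 9 → 13 → 17 → 18 → 19 → 20.
Since 6 matches the lower bound, it is optimal.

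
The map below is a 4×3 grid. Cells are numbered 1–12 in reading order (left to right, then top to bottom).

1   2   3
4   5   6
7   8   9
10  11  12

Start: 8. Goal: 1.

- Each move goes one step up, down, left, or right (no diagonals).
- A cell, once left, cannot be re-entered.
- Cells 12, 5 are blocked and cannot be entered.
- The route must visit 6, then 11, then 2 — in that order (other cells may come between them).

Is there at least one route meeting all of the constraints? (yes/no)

Even ignoring the required order, no revisit-free route from 8 to 1 manages to pass through all of 6, 11, and 2: branching out from 8, every path either misses one of them or, having collected them, can no longer reach 1 without re-entering a cell.

no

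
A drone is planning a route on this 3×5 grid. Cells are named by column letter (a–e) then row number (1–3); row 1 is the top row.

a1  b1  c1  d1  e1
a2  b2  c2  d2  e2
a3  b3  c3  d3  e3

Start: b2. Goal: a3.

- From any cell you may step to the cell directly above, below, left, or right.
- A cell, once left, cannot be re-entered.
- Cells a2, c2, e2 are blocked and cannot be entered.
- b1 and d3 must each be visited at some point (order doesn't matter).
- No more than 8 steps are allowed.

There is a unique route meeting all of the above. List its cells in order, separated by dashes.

b2 - b1 - c1 - d1 - d2 - d3 - c3 - b3 - a3

Any route must reach b1 and d3 and still end at a3 within 8 moves, so the order of the required stops is forced.
Route from b2: up 1 to b1, right 2 to d1, down 2 to d3, left 3 to a3 — 8 moves in all.
Check: all required cells visited; 8 ≤ 8 moves.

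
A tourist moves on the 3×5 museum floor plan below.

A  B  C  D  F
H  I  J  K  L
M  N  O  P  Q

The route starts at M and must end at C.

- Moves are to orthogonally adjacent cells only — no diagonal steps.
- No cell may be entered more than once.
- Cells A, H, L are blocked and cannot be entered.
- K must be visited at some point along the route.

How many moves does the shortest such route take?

Any route passes through K somewhere between M and C. Summing Manhattan distances along the two legs (M → K → C) gives a lower bound of 4 + 2 = 6 moves.
A route of 6 moves achieves this: M → N → I → J → K → D → C.
Since 6 matches the lower bound, it is optimal.

6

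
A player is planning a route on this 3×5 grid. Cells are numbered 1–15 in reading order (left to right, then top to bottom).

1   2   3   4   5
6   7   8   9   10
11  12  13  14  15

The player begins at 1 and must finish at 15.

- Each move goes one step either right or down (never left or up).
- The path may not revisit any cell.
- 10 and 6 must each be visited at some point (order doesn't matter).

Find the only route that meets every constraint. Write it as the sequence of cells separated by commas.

1, 6, 7, 8, 9, 10, 15

Moves only go right or down, so the column and row indices never decrease.
Route from 1: down 1 to 6, right 4 to 10, down 1 to 15 — 6 moves in all.
Check: all required cells visited.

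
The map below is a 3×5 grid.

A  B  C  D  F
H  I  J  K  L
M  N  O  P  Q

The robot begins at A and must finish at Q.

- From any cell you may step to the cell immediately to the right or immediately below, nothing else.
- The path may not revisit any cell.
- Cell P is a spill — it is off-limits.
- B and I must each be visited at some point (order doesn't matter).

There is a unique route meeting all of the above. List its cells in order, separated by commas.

A, B, I, J, K, L, Q

Moves only go right or down, so the column and row indices never decrease.
Route from A: right 1 to B, down 1 to I, right 3 to L, down 1 to Q — 6 moves in all.
Check: all required cells visited.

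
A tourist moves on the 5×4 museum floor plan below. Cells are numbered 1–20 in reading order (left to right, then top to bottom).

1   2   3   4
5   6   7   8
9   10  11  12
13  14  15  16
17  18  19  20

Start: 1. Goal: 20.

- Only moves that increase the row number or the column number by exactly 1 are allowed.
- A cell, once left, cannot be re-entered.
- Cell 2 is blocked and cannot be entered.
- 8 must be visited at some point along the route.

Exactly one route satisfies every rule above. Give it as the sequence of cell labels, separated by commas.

1, 5, 6, 7, 8, 12, 16, 20

Moves only go right or down, so the column and row indices never decrease.
Route from 1: down 1 to 5, right 3 to 8, down 3 to 20 — 7 moves in all.
Check: all required cells visited.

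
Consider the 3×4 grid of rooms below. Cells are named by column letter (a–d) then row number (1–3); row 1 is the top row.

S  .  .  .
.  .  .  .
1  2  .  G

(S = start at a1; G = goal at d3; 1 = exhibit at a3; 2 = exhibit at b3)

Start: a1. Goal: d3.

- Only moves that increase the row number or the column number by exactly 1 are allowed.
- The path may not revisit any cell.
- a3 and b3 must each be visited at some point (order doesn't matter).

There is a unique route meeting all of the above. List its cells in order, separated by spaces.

a1 a2 a3 b3 c3 d3

Moves only go right or down, so the column and row indices never decrease.
Route from a1: down 2 to a3, right 3 to d3 — 5 moves in all.
Check: all required cells visited.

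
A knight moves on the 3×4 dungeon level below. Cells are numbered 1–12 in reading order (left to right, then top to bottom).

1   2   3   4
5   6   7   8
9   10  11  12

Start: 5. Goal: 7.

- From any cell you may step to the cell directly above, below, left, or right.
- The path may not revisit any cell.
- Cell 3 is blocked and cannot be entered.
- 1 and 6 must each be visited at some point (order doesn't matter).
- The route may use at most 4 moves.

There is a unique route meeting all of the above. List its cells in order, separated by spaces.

The 4-move cap with required stops at 1, 6 leaves no slack for detours.
Route from 5: up 1 to 1, right 1 to 2, down 1 to 6, right 1 to 7 — 4 moves in all.
Check: all required cells visited; 4 ≤ 4 moves.

5 1 2 6 7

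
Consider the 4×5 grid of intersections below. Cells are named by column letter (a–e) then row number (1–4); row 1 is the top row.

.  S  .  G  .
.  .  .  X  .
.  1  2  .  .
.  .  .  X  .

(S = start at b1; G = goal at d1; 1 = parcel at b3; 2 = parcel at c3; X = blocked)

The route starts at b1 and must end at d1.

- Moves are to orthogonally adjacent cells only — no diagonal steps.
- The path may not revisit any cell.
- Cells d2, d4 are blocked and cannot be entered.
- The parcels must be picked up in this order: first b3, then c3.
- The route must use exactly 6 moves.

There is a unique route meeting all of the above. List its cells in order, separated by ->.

b1 -> b2 -> b3 -> c3 -> c2 -> c1 -> d1

The waypoints must appear in the order b3, c3, with no cell reused.
Route from b1: 2× down (reaching b3), right to c3, 2× up (reaching c1), right to d1 — 6 moves in all.
Check: order respected (1 at step 2, 2 at step 3); 6 moves as required.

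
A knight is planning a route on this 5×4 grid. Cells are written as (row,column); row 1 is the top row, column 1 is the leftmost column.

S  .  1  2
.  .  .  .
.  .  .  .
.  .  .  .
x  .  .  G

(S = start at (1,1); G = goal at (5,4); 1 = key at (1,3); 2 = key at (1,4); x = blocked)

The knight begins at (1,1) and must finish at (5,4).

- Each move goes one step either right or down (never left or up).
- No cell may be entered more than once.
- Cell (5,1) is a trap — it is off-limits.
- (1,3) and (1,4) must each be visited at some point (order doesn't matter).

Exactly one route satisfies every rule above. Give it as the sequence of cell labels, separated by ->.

(1,1) -> (1,2) -> (1,3) -> (1,4) -> (2,4) -> (3,4) -> (4,4) -> (5,4)

Moves only go right or down, so the column and row indices never decrease.
Route from (1,1): 3× right (reaching (1,4)), 4× down (reaching (5,4)) — 7 moves in all.
Check: all required cells visited.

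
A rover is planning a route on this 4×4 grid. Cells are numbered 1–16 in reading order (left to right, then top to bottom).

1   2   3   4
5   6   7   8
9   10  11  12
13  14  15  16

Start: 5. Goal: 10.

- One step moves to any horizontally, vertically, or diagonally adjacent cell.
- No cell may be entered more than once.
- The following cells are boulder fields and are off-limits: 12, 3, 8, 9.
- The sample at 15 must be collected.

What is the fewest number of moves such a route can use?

Any route passes through 15 somewhere between 5 and 10. Summing Chebyshev distances along the two legs (5 → 15 → 10) gives a lower bound of 2 + 1 = 3 moves.
The shortest route satisfying every rule uses 4 moves: 5 → 6 → 11 → 15 → 10.
The no-revisit rule (legs can't share cells) pushes the minimum above the 3-move bound; an exhaustive check rules out every length from 3 to 3, leaving 4 as the minimum.

4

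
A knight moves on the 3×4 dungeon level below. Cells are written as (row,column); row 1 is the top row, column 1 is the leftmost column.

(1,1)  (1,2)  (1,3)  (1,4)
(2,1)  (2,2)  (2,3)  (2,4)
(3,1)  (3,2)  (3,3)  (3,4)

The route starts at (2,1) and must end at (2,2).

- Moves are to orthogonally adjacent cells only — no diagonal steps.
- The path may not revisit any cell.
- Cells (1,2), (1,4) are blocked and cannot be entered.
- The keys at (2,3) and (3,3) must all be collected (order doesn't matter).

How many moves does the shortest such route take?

5

Any route passes through (2,3) and (3,3) in some order between (2,1) and (2,2). Summing Manhattan distances along each leg and taking the cheapest ordering ((2,1) → (3,3) → (2,3) → (2,2)) gives a lower bound of 3 + 1 + 1 = 5 moves.
A route of 5 moves achieves this: (2,1) → (3,1) → (3,2) → (3,3) → (2,3) → (2,2).
Since 5 matches the lower bound, it is optimal.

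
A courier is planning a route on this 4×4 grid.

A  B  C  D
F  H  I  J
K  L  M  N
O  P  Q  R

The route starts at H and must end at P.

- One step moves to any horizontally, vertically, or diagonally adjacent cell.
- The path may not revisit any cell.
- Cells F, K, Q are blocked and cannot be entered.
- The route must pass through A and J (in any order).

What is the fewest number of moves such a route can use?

Any route passes through A and J in some order between H and P. Summing Chebyshev distances along each leg and taking the cheapest ordering (H → A → J → P) gives a lower bound of 1 + 3 + 2 = 6 moves.
A route of 6 moves achieves this: H → A → B → C → J → M → P.
Since 6 matches the lower bound, it is optimal.

6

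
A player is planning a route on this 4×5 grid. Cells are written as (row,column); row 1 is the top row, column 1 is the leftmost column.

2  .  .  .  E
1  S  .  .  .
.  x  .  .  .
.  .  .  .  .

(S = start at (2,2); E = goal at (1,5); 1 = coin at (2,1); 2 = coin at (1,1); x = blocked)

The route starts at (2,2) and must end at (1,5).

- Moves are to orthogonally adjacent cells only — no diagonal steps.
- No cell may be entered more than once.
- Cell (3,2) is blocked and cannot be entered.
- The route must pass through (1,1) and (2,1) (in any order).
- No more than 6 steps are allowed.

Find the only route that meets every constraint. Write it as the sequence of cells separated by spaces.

Any route must reach (1,1) and (2,1) and still end at (1,5) within 6 moves, so the order of the required stops is forced.
Route from (2,2): left to (2,1), up to (1,1), 4× right (reaching (1,5)) — 6 moves in all.
Check: all required cells visited; 6 ≤ 6 moves.

(2,2) (2,1) (1,1) (1,2) (1,3) (1,4) (1,5)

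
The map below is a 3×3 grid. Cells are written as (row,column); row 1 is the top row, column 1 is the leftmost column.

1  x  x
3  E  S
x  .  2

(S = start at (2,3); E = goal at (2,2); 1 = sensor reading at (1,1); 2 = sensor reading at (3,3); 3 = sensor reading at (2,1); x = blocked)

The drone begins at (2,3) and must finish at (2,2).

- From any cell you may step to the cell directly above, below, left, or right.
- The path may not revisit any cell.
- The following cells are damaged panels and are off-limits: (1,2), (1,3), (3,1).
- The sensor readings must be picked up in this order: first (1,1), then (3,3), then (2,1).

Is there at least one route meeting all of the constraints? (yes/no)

no

(1,1) must be visited but has only one open neighbour ((2,1)), and it is neither the start nor the goal — the route would have to enter and leave through (2,1), re-entering it.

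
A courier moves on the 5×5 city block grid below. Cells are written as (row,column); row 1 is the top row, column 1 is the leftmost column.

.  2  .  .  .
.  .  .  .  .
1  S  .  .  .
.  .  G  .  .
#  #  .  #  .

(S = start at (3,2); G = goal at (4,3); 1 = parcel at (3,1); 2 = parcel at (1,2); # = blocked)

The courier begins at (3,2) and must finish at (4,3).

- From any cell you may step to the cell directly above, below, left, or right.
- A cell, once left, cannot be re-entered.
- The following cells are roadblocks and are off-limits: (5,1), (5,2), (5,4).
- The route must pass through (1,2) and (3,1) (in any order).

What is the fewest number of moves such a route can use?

8

Any route passes through (1,2) and (3,1) in some order between (3,2) and (4,3). Summing Manhattan distances along each leg and taking the cheapest ordering ((3,2) → (3,1) → (1,2) → (4,3)) gives a lower bound of 1 + 3 + 4 = 8 moves.
A route of 8 moves achieves this: (3,2) → (2,2) → (1,2) → (1,1) → (2,1) → (3,1) → (4,1) → (4,2) → (4,3).
Since 8 matches the lower bound, it is optimal.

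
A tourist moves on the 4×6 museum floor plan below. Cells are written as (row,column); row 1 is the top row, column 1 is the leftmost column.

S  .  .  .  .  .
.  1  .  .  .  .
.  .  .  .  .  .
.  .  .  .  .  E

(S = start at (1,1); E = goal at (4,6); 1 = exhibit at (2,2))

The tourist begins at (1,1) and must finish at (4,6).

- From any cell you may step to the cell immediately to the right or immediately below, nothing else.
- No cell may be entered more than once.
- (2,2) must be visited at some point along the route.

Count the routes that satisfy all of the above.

30

A right/down-only route from (1,1) to (4,6) makes exactly 3 down-moves and 5 right-moves in some order.
With no other constraints that would be C(8,3) = 56 routes.
Split at (2,2) and multiply the segment counts: (1,1)→(2,2): 2; (2,2)→(4,6): 15; product = 30.
That gives 30 routes.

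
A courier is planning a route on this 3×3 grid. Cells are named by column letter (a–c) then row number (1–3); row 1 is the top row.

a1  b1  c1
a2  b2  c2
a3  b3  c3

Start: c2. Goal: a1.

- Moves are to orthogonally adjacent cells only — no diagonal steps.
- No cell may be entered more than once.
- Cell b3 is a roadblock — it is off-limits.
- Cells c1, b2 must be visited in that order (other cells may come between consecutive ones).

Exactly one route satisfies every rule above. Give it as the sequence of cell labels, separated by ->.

The waypoints must appear in the order c1, b2, with no cell reused.
Route from c2: up 1 to c1, left 1 to b1, down 1 to b2, left 1 to a2, up 1 to a1 — 5 moves in all.
Check: order respected (c1 at step 1, b2 at step 3).

c2 -> c1 -> b1 -> b2 -> a2 -> a1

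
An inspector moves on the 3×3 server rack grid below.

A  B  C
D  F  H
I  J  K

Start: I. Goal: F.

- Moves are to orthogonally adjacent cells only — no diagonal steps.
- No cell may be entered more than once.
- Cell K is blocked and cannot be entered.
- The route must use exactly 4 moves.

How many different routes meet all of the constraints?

1

Need simple routes of exactly 4 moves from I to F (Manhattan distance 2, so 1 moves are spent on a detour and 1 undoing it).
Enumerating: I D A B F.
That gives 1 route.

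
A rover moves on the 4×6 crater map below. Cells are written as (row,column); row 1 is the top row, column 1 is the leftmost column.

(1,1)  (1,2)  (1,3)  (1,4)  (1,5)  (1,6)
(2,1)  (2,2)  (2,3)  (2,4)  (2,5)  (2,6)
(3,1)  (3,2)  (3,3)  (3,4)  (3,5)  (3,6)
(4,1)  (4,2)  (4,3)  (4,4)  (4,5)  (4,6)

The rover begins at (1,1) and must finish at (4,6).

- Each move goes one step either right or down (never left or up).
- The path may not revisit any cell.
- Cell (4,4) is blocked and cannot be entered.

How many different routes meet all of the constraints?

A right/down-only route from (1,1) to (4,6) makes exactly 3 down-moves and 5 right-moves in some order.
With no other constraints that would be C(8,3) = 56 routes.
Subtract routes through each blocked cell (inclusion–exclusion for overlaps): − through (4,4): 20 → 36.
That gives 36 routes.

36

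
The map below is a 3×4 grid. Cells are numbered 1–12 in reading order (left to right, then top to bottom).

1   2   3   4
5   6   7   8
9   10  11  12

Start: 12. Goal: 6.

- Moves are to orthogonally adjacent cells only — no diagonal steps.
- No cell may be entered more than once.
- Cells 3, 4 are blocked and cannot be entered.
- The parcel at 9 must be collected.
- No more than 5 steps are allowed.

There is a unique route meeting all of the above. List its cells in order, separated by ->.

The 5-move cap with required stops at 9 leaves no slack for detours.
Route from 12: 3× left (reaching 9), up to 5, right to 6 — 5 moves in all.
Check: all required cells visited; 5 ≤ 5 moves.

12 -> 11 -> 10 -> 9 -> 5 -> 6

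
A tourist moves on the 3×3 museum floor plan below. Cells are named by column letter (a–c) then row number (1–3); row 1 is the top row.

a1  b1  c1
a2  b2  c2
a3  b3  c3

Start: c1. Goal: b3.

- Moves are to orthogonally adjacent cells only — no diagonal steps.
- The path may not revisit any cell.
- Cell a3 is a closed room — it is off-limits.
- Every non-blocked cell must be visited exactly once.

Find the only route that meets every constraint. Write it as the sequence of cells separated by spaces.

c1 b1 a1 a2 b2 c2 c3 b3

Need to visit all 8 open cells exactly once, starting at c1 and ending at b3.
Route from c1: 2× left (reaching a1), down to a2, 2× right (reaching c2), down to c3, left to b3 — 7 moves in all.
Check: all 8 open cells covered.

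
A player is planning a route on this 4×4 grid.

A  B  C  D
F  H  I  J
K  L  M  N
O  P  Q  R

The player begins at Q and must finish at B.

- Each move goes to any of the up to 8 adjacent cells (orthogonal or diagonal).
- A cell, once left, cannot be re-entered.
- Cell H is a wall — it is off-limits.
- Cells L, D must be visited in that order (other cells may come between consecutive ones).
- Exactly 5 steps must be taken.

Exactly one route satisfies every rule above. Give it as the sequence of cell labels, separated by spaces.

Q L I D C B

The waypoints must appear in the order L, D, with no cell reused.
Route from Q: up-left 1 to L, up-right 2 to D, left 2 to B — 5 moves in all.
Check: order respected (L at step 1, D at step 3); 5 moves as required.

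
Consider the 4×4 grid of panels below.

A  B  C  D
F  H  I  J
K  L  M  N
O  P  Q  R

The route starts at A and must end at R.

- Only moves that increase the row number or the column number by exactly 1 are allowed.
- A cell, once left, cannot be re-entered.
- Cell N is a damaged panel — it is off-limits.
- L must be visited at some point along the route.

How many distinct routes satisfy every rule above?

6

A right/down-only route from A to R makes exactly 3 down-moves and 3 right-moves in some order.
With no other constraints that would be C(6,3) = 20 routes.
Split at L and multiply the segment counts (each segment already excludes blocked cells): A→L: 3; L→R: 2; product = 6.
That gives 6 routes.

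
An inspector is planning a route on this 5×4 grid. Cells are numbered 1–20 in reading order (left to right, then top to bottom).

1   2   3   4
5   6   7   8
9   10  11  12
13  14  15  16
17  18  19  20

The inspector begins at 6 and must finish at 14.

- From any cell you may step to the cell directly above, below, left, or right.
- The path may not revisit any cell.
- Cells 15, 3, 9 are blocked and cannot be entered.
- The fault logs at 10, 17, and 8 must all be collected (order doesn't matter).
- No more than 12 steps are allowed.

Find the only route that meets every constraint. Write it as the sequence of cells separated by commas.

6, 10, 11, 7, 8, 12, 16, 20, 19, 18, 17, 13, 14

Any route must reach 10, 17, and 8 and still end at 14 within 12 moves, so the order of the required stops is forced.
Route from 6: down to 10, right to 11, up to 7, right to 8, 3× down (reaching 20), 3× left (reaching 17), up to 13, right to 14 — 12 moves in all.
Check: all required cells visited; 12 ≤ 12 moves.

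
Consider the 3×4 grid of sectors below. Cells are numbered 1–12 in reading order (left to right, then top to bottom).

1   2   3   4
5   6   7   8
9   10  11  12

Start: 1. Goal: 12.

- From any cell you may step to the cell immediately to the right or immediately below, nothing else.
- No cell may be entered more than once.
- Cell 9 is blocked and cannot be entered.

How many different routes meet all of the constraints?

9

A right/down-only route from 1 to 12 makes exactly 2 down-moves and 3 right-moves in some order.
With no other constraints that would be C(5,2) = 10 routes.
Subtract routes through each blocked cell (inclusion–exclusion for overlaps): − through 9: 1 → 9.
That gives 9 routes.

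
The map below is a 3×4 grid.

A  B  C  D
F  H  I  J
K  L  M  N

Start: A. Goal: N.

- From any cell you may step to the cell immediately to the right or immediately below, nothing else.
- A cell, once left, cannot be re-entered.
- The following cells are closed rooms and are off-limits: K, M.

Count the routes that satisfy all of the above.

A right/down-only route from A to N makes exactly 2 down-moves and 3 right-moves in some order.
With no other constraints that would be C(5,2) = 10 routes.
Subtract routes through each blocked cell (inclusion–exclusion for overlaps): − through K: 1 − through M: 6 + through K&M: 1 → 4.
That gives 4 routes.

4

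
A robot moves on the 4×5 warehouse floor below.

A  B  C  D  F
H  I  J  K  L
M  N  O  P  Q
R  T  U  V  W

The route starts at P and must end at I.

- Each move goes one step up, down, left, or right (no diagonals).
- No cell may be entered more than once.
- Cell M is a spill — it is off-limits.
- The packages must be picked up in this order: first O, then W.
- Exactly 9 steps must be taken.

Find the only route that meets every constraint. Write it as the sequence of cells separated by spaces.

P O U V W Q L K J I

The waypoints must appear in the order O, W, with no cell reused.
Route from P: left 1 to O, down 1 to U, right 2 to W, up 2 to L, left 3 to I — 9 moves in all.
Check: order respected (O at step 1, W at step 4); 9 moves as required.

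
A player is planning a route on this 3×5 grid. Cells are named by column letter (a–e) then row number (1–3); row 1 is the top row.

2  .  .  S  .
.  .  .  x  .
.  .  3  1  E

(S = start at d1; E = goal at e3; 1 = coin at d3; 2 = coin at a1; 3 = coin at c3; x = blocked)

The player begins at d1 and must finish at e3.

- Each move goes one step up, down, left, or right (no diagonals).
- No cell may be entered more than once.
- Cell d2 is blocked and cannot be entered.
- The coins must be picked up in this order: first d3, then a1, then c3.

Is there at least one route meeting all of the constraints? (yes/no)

Ignoring the required order, 5 revisit-free routes from d1 to e3 pass through all of d3, a1, and c3; the waypoint orders that occur are a1 → c3 → d3 (5) — never d3 → a1 → c3.

no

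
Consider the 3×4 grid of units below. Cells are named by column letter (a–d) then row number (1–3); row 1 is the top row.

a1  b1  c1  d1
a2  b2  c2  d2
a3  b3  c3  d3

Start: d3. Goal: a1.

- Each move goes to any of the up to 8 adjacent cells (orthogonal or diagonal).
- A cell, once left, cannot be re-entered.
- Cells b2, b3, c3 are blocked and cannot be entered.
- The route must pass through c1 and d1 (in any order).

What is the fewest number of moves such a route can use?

5

Any route passes through c1 and d1 in some order between d3 and a1. Summing Chebyshev distances along each leg and taking the cheapest ordering (d3 → d1 → c1 → a1) gives a lower bound of 2 + 1 + 2 = 5 moves.
A route of 5 moves achieves this: d3 → c2 → d1 → c1 → b1 → a1.
Since 5 matches the lower bound, it is optimal.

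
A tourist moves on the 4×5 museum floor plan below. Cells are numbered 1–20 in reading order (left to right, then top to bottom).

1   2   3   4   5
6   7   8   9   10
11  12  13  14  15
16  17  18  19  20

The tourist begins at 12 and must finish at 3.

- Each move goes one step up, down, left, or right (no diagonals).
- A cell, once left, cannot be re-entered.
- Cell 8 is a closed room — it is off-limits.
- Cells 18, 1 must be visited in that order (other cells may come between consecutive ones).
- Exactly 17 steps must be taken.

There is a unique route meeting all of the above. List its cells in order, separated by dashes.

12 - 13 - 14 - 9 - 4 - 5 - 10 - 15 - 20 - 19 - 18 - 17 - 16 - 11 - 6 - 1 - 2 - 3

The waypoints must appear in the order 18, 1, with no cell reused.
Route from 12: right 2 to 14, up 2 to 4, right 1 to 5, down 3 to 20, left 4 to 16, up 3 to 1, right 2 to 3 — 17 moves in all.
Check: order respected (18 at step 10, 1 at step 15); 17 moves as required.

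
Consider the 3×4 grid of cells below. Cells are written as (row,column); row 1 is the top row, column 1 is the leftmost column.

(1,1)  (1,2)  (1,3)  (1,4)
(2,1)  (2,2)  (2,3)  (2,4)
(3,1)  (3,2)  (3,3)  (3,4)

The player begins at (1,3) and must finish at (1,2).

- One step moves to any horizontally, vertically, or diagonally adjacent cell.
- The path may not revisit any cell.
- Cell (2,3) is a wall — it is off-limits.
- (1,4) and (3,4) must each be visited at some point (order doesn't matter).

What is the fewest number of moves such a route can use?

Any route passes through (1,4) and (3,4) in some order between (1,3) and (1,2). Summing Chebyshev distances along each leg and taking the cheapest ordering ((1,3) → (1,4) → (3,4) → (1,2)) gives a lower bound of 1 + 2 + 2 = 5 moves.
That bound ignores the blocked cells. Measuring each leg by the fewest moves that actually steer around them ((1,3)→(3,4): 2; (3,4)→(1,4): 2; (1,4)→(1,2): 2) raises the lower bound to 6.
A route of 6 moves exists: (1,3) → (1,4) → (2,4) → (3,4) → (3,3) → (2,2) → (1,2).
Since 6 matches that lower bound, it is optimal.

6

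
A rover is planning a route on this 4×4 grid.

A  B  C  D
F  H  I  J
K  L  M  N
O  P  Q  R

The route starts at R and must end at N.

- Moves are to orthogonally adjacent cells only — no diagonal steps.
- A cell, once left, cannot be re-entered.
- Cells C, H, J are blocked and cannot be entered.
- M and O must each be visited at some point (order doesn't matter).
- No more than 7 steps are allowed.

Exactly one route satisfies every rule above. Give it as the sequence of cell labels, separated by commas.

R, Q, P, O, K, L, M, N

The 7-move cap with required stops at M, O leaves no slack for detours.
Route from R: left 3 to O, up 1 to K, right 3 to N — 7 moves in all.
Check: all required cells visited; 7 ≤ 7 moves.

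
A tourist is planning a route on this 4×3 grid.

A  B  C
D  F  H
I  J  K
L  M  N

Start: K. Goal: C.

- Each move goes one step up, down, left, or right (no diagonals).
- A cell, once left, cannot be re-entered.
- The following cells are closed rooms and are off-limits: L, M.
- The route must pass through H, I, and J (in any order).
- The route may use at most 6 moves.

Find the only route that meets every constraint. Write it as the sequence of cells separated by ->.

The budget equals the shortest possible length, so every move has to be on a shortest route through the required cells.
Route from K: left 2 to I, up 1 to D, right 2 to H, up 1 to C — 6 moves in all.
Check: all required cells visited; 6 ≤ 6 moves.

K -> J -> I -> D -> F -> H -> C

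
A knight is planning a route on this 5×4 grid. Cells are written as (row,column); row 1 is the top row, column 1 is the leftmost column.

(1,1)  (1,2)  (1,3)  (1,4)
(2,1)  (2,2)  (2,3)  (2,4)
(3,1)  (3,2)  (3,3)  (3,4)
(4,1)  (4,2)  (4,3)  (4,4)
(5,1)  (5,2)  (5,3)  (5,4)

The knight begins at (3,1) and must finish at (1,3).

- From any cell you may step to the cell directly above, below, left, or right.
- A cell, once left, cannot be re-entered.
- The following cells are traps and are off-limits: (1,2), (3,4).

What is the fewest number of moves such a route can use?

The Manhattan distance from (3,1) to (1,3) is |3−1| + |1−3| = 4, so at least 4 moves are needed.
A route of 4 moves achieves this: (3,1) → (2,1) → (2,2) → (2,3) → (1,3).
Since 4 matches the lower bound, it is optimal.

4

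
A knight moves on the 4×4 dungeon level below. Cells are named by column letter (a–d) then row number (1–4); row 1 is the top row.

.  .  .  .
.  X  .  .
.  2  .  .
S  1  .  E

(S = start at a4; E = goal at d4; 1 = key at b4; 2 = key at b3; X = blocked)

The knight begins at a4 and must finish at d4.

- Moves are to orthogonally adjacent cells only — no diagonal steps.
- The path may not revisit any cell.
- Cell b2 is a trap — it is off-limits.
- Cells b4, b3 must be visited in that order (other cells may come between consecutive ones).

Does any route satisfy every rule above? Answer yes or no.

yes

One route that works: a4 → b4 → b3 → c3 → c4 → d4.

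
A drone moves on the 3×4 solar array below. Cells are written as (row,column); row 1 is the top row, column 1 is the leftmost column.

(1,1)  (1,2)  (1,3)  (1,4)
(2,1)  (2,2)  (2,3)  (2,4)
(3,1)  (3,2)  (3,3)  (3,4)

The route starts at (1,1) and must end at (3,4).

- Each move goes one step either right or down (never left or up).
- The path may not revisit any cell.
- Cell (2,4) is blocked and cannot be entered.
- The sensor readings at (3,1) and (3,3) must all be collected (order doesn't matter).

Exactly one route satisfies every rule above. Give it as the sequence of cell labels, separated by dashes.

(1,1) - (2,1) - (3,1) - (3,2) - (3,3) - (3,4)

Moves only go right or down, so the column and row indices never decrease.
Route from (1,1): down 2 to (3,1), right 3 to (3,4) — 5 moves in all.
Check: all required cells visited.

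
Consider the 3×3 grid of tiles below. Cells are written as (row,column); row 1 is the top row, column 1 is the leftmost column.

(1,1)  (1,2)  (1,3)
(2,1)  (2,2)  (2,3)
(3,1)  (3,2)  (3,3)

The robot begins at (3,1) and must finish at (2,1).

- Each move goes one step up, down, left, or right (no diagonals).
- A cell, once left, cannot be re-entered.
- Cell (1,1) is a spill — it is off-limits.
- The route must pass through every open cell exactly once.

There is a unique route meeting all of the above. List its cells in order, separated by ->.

Need to visit all 8 open cells exactly once, starting at (3,1) and ending at (2,1).
Cell (1,3) has only two open neighbours ((2,3) and (1,2)), so the path must pass straight through it: one of those is the cell it's entered from and the other is where it exits.
Route from (3,1): 2× right (reaching (3,3)), 2× up (reaching (1,3)), left to (1,2), down to (2,2), left to (2,1) — 7 moves in all.
Check: all 8 open cells covered.

(3,1) -> (3,2) -> (3,3) -> (2,3) -> (1,3) -> (1,2) -> (2,2) -> (2,1)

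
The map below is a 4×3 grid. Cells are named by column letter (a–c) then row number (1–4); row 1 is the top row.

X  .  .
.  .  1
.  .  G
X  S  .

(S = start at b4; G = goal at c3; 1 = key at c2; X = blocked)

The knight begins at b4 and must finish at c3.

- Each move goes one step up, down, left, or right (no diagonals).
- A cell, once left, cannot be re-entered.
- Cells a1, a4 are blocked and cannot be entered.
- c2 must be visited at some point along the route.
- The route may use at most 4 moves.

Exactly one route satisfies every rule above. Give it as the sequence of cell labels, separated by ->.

Any route must reach c2 and still end at c3 within 4 moves, so the order of the required stops is forced.
Route from b4: 2× up (reaching b2), right to c2, down to c3 — 4 moves in all.
Check: all required cells visited; 4 ≤ 4 moves.

b4 -> b3 -> b2 -> c2 -> c3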